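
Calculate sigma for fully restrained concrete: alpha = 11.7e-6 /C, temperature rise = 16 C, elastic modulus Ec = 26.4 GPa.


sigma = alpha * dT * Ec
= 11.7e-6 * 16 * 26.4 * 1000
= 4.942 MPa

4.942


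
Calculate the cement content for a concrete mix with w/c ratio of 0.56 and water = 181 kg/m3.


Cement = water / (w/c)
= 181 / 0.56
= 323.2 kg/m3

323.2


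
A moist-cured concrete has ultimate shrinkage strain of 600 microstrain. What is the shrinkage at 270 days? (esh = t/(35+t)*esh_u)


esh(270) = 270 / (35 + 270) * 600
= 270 / 305 * 600
= 531.1 microstrain

531.1


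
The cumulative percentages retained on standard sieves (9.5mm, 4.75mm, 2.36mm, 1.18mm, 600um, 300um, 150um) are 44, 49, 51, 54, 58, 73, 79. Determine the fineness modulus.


FM = sum(cumulative % retained) / 100
= 408 / 100
= 4.08

4.08


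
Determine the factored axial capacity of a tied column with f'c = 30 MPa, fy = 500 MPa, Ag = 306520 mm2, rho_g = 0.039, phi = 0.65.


Ast = rho * Ag = 0.039 * 306520 = 11954.28 mm2
phi*Pn = 0.65 * 0.80 * (0.85 * 30 * (306520 - 11954.28) + 500 * 11954.28) / 1000
= 7014.05 kN

7014.05


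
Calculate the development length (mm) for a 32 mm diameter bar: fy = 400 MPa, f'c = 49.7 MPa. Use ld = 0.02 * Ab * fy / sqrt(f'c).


Ab = pi * 32^2 / 4 = 804.248 mm2
ld = 0.02 * 804.248 * 400 / sqrt(49.7)
= 912.6 mm

912.6


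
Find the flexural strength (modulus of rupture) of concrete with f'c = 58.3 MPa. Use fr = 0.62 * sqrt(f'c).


fr = 0.62 * sqrt(58.3)
= 4.734 MPa

4.734


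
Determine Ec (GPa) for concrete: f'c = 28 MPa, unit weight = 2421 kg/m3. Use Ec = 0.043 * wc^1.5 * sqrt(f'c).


Ec = 0.043 * 2421^1.5 * sqrt(28) / 1000
= 27.1 GPa

27.1


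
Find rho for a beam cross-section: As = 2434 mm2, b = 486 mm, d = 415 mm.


rho = As / (b * d)
= 2434 / (486 * 415)
= 0.0121

0.0121


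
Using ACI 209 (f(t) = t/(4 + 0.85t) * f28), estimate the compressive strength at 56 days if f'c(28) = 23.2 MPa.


f(56) = 56 / (4 + 0.85 * 56) * 23.2
= 56 / 51.6 * 23.2
= 25.18 MPa

25.18


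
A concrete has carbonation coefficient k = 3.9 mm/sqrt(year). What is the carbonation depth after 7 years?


depth = k * sqrt(t)
= 3.9 * sqrt(7)
= 10.32 mm

10.32


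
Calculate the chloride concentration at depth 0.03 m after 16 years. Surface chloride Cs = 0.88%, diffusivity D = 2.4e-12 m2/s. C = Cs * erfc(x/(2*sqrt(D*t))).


t_seconds = 16 * 365.25 * 24 * 3600 = 504921600.0 s
arg = 0.03 / (2 * sqrt(2.4e-12 * 504921600.0))
= 0.4309
erfc(0.4309) = 0.5423
C = 0.88 * 0.5423 = 0.4772%

0.4772


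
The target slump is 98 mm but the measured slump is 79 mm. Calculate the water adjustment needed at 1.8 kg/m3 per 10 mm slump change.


Difference = 98 - 79 = 19 mm
Water adjustment = 19 * 1.8 / 10 = 3.4 kg/m3

3.4


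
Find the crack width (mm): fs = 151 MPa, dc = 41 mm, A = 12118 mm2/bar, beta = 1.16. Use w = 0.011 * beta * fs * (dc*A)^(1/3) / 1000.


w = 0.011 * beta * fs * (dc * A)^(1/3) / 1000
= 0.011 * 1.16 * 151 * (41 * 12118)^(1/3) / 1000
= 0.153 mm

0.153


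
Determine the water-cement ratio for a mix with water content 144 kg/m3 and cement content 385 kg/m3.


w/c = water / cement
w/c = 144 / 385 = 0.374

0.374


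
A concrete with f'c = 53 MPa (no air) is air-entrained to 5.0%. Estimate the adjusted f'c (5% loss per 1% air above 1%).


Strength loss = (5.0 - 1) * 5 = 20.0%
f'c = 53 * (1 - 20.0/100)
= 42.4 MPa

42.4


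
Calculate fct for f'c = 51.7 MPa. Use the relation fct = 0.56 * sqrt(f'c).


fct = 0.56 * sqrt(51.7)
= 0.56 * 7.19
= 4.027 MPa

4.027


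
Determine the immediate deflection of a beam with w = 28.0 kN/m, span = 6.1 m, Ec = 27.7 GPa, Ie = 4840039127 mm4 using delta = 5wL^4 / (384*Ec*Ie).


Convert: L = 6.1 m = 6100 mm, Ec = 27.7 GPa = 27700 MPa
delta = 5 * 28.0 * 6100^4 / (384 * 27700 * 4840039127)
= 3.77 mm

3.77


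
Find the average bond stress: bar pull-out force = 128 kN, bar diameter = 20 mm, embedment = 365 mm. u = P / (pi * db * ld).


u = P / (pi * db * ld)
= 128 * 1000 / (pi * 20 * 365)
= 5.581 MPa

5.581


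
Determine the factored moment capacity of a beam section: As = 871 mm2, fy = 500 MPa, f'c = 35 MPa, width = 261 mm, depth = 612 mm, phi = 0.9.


a = As * fy / (0.85 * f'c * b)
= 871 * 500 / (0.85 * 35 * 261)
= 56.0868 mm
Mn = As * fy * (d - a/2) / 10^6
= 254.3131 kN-m
phi*Mn = 0.9 * 254.3131 = 228.88 kN-m

228.88


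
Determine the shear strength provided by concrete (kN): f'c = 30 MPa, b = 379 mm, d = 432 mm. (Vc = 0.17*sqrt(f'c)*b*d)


Vc = 0.17 * sqrt(30) * 379 * 432 / 1000
= 152.45 kN

152.45


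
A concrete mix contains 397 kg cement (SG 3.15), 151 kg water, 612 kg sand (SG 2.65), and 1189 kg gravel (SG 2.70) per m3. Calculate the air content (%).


Vol cement = 397 / (3.15 * 1000) = 0.126032 m3
Vol water = 151 / 1000 = 0.151 m3
Vol sand = 612 / (2.65 * 1000) = 0.230943 m3
Vol gravel = 1189 / (2.70 * 1000) = 0.44037 m3
Total solid + water volume = 0.948346 m3
Air = (1 - 0.948346) * 100 = 5.17%

5.17


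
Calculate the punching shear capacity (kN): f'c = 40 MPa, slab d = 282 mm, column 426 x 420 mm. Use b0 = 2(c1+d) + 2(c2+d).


b0 = 2*(426 + 282) + 2*(420 + 282) = 2820 mm
Vc = 0.33 * sqrt(40) * 2820 * 282 / 1000
= 1659.75 kN

1659.75


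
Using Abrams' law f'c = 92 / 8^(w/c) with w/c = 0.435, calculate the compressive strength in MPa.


f'c = 92 / 8^0.435
= 92 / 2.471
= 37.23 MPa

37.23


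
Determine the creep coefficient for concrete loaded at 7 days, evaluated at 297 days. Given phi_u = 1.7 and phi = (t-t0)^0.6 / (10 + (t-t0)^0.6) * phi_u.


dt = 297 - 7 = 290
phi = 290^0.6 / (10 + 290^0.6) * 1.7
= 1.275

1.275


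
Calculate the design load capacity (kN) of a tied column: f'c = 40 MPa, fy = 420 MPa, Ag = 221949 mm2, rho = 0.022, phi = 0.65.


Ast = rho * Ag = 0.022 * 221949 = 4882.878 mm2
phi*Pn = 0.65 * 0.80 * (0.85 * 40 * (221949 - 4882.878) + 420 * 4882.878) / 1000
= 4904.15 kN

4904.15


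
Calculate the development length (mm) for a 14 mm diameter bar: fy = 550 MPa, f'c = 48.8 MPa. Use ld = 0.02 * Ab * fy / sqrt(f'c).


Ab = pi * 14^2 / 4 = 153.938 mm2
ld = 0.02 * 153.938 * 550 / sqrt(48.8)
= 242.4 mm

242.4


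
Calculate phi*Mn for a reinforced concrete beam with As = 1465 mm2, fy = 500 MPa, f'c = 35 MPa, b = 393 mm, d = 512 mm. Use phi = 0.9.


a = As * fy / (0.85 * f'c * b)
= 1465 * 500 / (0.85 * 35 * 393)
= 62.651 mm
Mn = As * fy * (d - a/2) / 10^6
= 352.0941 kN-m
phi*Mn = 0.9 * 352.0941 = 316.88 kN-m

316.88


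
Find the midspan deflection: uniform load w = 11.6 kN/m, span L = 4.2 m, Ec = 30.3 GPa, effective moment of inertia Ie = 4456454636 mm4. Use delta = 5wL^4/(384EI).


Convert: L = 4.2 m = 4200 mm, Ec = 30.3 GPa = 30300 MPa
delta = 5 * 11.6 * 4200^4 / (384 * 30300 * 4456454636)
= 0.35 mm

0.35


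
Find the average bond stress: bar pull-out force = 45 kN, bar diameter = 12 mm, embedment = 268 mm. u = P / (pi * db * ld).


u = P / (pi * db * ld)
= 45 * 1000 / (pi * 12 * 268)
= 4.454 MPa

4.454


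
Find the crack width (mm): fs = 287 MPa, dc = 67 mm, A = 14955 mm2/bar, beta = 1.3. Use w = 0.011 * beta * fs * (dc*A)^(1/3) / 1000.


w = 0.011 * beta * fs * (dc * A)^(1/3) / 1000
= 0.011 * 1.3 * 287 * (67 * 14955)^(1/3) / 1000
= 0.411 mm

0.411


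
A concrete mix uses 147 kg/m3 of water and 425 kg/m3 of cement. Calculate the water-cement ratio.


w/c = water / cement
w/c = 147 / 425 = 0.346

0.346


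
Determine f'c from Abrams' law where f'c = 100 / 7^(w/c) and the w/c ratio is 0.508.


f'c = 100 / 7^0.508
= 100 / 2.687
= 37.21 MPa

37.21


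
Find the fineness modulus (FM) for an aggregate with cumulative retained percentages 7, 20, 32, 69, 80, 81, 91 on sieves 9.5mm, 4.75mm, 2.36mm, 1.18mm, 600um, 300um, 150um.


FM = sum(cumulative % retained) / 100
= 380 / 100
= 3.8

3.8


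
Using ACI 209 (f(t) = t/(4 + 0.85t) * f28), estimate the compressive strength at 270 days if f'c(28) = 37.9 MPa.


f(270) = 270 / (4 + 0.85 * 270) * 37.9
= 270 / 233.5 * 37.9
= 43.82 MPa

43.82


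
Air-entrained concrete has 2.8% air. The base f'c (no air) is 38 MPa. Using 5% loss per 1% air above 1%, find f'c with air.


Strength loss = (2.8 - 1) * 5 = 9.0%
f'c = 38 * (1 - 9.0/100)
= 34.58 MPa

34.58


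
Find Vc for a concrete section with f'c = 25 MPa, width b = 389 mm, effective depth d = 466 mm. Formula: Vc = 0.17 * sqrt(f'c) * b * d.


Vc = 0.17 * sqrt(25) * 389 * 466 / 1000
= 154.08 kN

154.08


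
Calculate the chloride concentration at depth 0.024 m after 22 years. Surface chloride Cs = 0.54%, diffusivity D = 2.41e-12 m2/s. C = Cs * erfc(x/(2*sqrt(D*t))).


t_seconds = 22 * 365.25 * 24 * 3600 = 694267200.0 s
arg = 0.024 / (2 * sqrt(2.41e-12 * 694267200.0))
= 0.2934
erfc(0.2934) = 0.6782
C = 0.54 * 0.6782 = 0.3662%

0.3662


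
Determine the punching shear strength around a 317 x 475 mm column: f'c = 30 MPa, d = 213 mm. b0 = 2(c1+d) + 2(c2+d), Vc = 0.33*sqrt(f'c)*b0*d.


b0 = 2*(317 + 213) + 2*(475 + 213) = 2436 mm
Vc = 0.33 * sqrt(30) * 2436 * 213 / 1000
= 937.85 kN

937.85


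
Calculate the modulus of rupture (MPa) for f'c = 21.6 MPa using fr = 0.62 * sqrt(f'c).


fr = 0.62 * sqrt(21.6)
= 2.881 MPa

2.881


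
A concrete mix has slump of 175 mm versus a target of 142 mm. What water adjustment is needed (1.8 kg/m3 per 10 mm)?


Difference = 142 - 175 = -33 mm
Water adjustment = -33 * 1.8 / 10 = -5.9 kg/m3

-5.9


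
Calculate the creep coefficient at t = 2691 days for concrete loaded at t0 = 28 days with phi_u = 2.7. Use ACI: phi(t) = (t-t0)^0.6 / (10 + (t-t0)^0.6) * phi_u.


dt = 2691 - 28 = 2663
phi = 2663^0.6 / (10 + 2663^0.6) * 2.7
= 2.481

2.481


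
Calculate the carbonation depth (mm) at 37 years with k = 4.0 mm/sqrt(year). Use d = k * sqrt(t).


depth = k * sqrt(t)
= 4.0 * sqrt(37)
= 24.33 mm

24.33


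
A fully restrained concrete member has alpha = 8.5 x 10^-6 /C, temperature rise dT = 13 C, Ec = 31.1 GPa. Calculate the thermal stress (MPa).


sigma = alpha * dT * Ec
= 8.5e-6 * 13 * 31.1 * 1000
= 3.437 MPa

3.437


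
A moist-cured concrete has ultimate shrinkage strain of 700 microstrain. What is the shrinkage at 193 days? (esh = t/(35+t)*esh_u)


esh(193) = 193 / (35 + 193) * 700
= 193 / 228 * 700
= 592.5 microstrain

592.5


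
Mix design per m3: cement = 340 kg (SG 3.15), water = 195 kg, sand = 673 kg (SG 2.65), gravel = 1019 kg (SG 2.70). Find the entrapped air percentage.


Vol cement = 340 / (3.15 * 1000) = 0.107937 m3
Vol water = 195 / 1000 = 0.195 m3
Vol sand = 673 / (2.65 * 1000) = 0.253962 m3
Vol gravel = 1019 / (2.70 * 1000) = 0.377407 m3
Total solid + water volume = 0.934306 m3
Air = (1 - 0.934306) * 100 = 6.57%

6.57


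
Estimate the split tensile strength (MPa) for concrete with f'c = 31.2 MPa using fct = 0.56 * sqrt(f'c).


fct = 0.56 * sqrt(31.2)
= 0.56 * 5.586
= 3.128 MPa

3.128


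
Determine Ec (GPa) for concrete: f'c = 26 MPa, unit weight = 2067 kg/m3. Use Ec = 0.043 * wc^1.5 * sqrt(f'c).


Ec = 0.043 * 2067^1.5 * sqrt(26) / 1000
= 20.6 GPa

20.6


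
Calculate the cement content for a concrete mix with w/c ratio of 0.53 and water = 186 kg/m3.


Cement = water / (w/c)
= 186 / 0.53
= 350.9 kg/m3

350.9


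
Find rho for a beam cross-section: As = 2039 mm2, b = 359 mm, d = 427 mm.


rho = As / (b * d)
= 2039 / (359 * 427)
= 0.0133

0.0133


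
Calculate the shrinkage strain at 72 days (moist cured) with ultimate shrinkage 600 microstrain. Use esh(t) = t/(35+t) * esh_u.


esh(72) = 72 / (35 + 72) * 600
= 72 / 107 * 600
= 403.7 microstrain

403.7


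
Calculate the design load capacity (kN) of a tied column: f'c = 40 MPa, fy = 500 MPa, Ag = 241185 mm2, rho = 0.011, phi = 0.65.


Ast = rho * Ag = 0.011 * 241185 = 2653.035 mm2
phi*Pn = 0.65 * 0.80 * (0.85 * 40 * (241185 - 2653.035) + 500 * 2653.035) / 1000
= 4907.03 kN

4907.03


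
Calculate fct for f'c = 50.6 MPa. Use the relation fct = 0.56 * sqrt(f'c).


fct = 0.56 * sqrt(50.6)
= 0.56 * 7.113
= 3.983 MPa

3.983


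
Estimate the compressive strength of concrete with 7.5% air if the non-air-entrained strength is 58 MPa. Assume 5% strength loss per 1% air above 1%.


Strength loss = (7.5 - 1) * 5 = 32.5%
f'c = 58 * (1 - 32.5/100)
= 39.15 MPa

39.15


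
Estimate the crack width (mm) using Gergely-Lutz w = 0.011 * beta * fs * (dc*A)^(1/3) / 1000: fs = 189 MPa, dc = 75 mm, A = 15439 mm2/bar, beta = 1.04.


w = 0.011 * beta * fs * (dc * A)^(1/3) / 1000
= 0.011 * 1.04 * 189 * (75 * 15439)^(1/3) / 1000
= 0.227 mm

0.227


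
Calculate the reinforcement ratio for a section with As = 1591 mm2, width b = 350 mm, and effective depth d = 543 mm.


rho = As / (b * d)
= 1591 / (350 * 543)
= 0.0084

0.0084


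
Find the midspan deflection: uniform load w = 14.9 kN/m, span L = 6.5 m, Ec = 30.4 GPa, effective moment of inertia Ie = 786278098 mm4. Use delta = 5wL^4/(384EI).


Convert: L = 6.5 m = 6500 mm, Ec = 30.4 GPa = 30400 MPa
delta = 5 * 14.9 * 6500^4 / (384 * 30400 * 786278098)
= 14.49 mm

14.49


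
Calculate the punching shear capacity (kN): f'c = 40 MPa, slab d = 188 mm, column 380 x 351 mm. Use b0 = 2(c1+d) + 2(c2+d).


b0 = 2*(380 + 188) + 2*(351 + 188) = 2214 mm
Vc = 0.33 * sqrt(40) * 2214 * 188 / 1000
= 868.72 kN

868.72


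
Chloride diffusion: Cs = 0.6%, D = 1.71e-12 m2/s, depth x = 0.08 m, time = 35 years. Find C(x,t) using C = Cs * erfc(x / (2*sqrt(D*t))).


t_seconds = 35 * 365.25 * 24 * 3600 = 1104516000.0 s
arg = 0.08 / (2 * sqrt(1.71e-12 * 1104516000.0))
= 0.9204
erfc(0.9204) = 0.193
C = 0.6 * 0.193 = 0.1158%

0.1158


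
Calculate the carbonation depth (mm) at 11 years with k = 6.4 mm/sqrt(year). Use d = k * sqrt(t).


depth = k * sqrt(t)
= 6.4 * sqrt(11)
= 21.23 mm

21.23


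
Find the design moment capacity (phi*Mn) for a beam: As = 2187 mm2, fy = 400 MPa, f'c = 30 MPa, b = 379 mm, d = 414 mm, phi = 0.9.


a = As * fy / (0.85 * f'c * b)
= 2187 * 400 / (0.85 * 30 * 379)
= 90.5168 mm
Mn = As * fy * (d - a/2) / 10^6
= 322.5751 kN-m
phi*Mn = 0.9 * 322.5751 = 290.32 kN-m

290.32


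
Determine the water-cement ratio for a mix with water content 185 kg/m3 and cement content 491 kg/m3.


w/c = water / cement
w/c = 185 / 491 = 0.377

0.377


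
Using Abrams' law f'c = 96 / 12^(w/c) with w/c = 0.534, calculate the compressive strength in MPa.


f'c = 96 / 12^0.534
= 96 / 3.769
= 25.47 MPa

25.47


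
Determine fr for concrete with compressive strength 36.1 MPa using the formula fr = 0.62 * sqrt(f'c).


fr = 0.62 * sqrt(36.1)
= 3.725 MPa

3.725


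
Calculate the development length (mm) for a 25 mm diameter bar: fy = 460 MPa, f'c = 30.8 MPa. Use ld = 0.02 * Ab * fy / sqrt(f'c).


Ab = pi * 25^2 / 4 = 490.874 mm2
ld = 0.02 * 490.874 * 460 / sqrt(30.8)
= 813.7 mm

813.7


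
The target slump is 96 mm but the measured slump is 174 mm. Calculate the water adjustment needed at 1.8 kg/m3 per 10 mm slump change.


Difference = 96 - 174 = -78 mm
Water adjustment = -78 * 1.8 / 10 = -14.0 kg/m3

-14.0


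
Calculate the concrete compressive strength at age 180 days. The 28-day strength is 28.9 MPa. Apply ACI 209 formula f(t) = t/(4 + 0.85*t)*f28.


f(180) = 180 / (4 + 0.85 * 180) * 28.9
= 180 / 157.0 * 28.9
= 33.13 MPa

33.13


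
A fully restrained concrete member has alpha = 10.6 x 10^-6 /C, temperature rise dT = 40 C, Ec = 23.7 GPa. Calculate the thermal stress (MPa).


sigma = alpha * dT * Ec
= 10.6e-6 * 40 * 23.7 * 1000
= 10.049 MPa

10.049


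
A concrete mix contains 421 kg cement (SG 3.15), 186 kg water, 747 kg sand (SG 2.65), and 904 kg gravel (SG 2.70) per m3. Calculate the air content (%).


Vol cement = 421 / (3.15 * 1000) = 0.133651 m3
Vol water = 186 / 1000 = 0.186 m3
Vol sand = 747 / (2.65 * 1000) = 0.281887 m3
Vol gravel = 904 / (2.70 * 1000) = 0.334815 m3
Total solid + water volume = 0.936352 m3
Air = (1 - 0.936352) * 100 = 6.36%

6.36


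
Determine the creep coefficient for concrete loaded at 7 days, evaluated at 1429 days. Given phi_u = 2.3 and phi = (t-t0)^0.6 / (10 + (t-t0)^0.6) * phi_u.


dt = 1429 - 7 = 1422
phi = 1422^0.6 / (10 + 1422^0.6) * 2.3
= 2.038

2.038


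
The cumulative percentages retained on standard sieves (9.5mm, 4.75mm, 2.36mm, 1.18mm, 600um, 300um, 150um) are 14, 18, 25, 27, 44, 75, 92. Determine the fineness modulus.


FM = sum(cumulative % retained) / 100
= 295 / 100
= 2.95

2.95


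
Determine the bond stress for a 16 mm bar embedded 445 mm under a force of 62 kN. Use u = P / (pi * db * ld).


u = P / (pi * db * ld)
= 62 * 1000 / (pi * 16 * 445)
= 2.772 MPa

2.772


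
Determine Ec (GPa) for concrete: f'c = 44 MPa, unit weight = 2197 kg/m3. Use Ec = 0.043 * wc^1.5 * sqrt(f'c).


Ec = 0.043 * 2197^1.5 * sqrt(44) / 1000
= 29.37 GPa

29.37


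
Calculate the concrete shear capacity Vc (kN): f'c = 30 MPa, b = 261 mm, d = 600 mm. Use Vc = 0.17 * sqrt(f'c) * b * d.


Vc = 0.17 * sqrt(30) * 261 * 600 / 1000
= 145.81 kN

145.81


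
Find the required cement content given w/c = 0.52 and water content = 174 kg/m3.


Cement = water / (w/c)
= 174 / 0.52
= 334.6 kg/m3

334.6


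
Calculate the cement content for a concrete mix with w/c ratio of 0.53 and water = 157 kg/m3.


Cement = water / (w/c)
= 157 / 0.53
= 296.2 kg/m3

296.2


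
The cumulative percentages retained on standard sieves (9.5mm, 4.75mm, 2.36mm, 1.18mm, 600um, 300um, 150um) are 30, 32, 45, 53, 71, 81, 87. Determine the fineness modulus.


FM = sum(cumulative % retained) / 100
= 399 / 100
= 3.99

3.99


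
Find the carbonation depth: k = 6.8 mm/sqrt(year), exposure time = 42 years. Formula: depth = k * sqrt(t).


depth = k * sqrt(t)
= 6.8 * sqrt(42)
= 44.07 mm

44.07


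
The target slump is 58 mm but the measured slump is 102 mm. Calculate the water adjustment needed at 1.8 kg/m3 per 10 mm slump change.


Difference = 58 - 102 = -44 mm
Water adjustment = -44 * 1.8 / 10 = -7.9 kg/m3

-7.9


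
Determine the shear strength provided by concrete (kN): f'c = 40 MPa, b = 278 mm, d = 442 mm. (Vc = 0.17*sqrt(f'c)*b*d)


Vc = 0.17 * sqrt(40) * 278 * 442 / 1000
= 132.11 kN

132.11


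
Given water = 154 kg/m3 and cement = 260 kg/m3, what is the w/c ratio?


w/c = water / cement
w/c = 154 / 260 = 0.592

0.592


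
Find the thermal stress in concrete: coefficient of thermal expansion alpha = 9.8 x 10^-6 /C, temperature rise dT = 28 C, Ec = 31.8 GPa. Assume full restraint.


sigma = alpha * dT * Ec
= 9.8e-6 * 28 * 31.8 * 1000
= 8.726 MPa

8.726


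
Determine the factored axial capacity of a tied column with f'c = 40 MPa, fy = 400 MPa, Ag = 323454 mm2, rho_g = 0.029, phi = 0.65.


Ast = rho * Ag = 0.029 * 323454 = 9380.166 mm2
phi*Pn = 0.65 * 0.80 * (0.85 * 40 * (323454 - 9380.166) + 400 * 9380.166) / 1000
= 7503.9 kN

7503.9


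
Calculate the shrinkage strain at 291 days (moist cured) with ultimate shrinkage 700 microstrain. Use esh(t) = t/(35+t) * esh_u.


esh(291) = 291 / (35 + 291) * 700
= 291 / 326 * 700
= 624.8 microstrain

624.8


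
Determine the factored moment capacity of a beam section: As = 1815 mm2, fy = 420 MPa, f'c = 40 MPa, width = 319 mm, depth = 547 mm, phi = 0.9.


a = As * fy / (0.85 * f'c * b)
= 1815 * 420 / (0.85 * 40 * 319)
= 70.284 mm
Mn = As * fy * (d - a/2) / 10^6
= 390.1894 kN-m
phi*Mn = 0.9 * 390.1894 = 351.17 kN-m

351.17


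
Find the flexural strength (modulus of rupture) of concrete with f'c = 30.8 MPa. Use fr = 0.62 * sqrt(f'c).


fr = 0.62 * sqrt(30.8)
= 3.441 MPa

3.441


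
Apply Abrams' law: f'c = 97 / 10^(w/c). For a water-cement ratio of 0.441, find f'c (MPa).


f'c = 97 / 10^0.441
= 97 / 2.761
= 35.14 MPa

35.14


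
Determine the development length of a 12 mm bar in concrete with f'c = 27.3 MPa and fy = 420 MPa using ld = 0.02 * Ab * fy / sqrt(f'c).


Ab = pi * 12^2 / 4 = 113.097 mm2
ld = 0.02 * 113.097 * 420 / sqrt(27.3)
= 181.8 mm

181.8


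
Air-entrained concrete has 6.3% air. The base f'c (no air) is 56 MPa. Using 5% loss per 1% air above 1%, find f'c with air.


Strength loss = (6.3 - 1) * 5 = 26.5%
f'c = 56 * (1 - 26.5/100)
= 41.16 MPa

41.16


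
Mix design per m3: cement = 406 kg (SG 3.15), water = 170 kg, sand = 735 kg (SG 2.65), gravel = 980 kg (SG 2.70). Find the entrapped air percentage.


Vol cement = 406 / (3.15 * 1000) = 0.128889 m3
Vol water = 170 / 1000 = 0.17 m3
Vol sand = 735 / (2.65 * 1000) = 0.277358 m3
Vol gravel = 980 / (2.70 * 1000) = 0.362963 m3
Total solid + water volume = 0.93921 m3
Air = (1 - 0.93921) * 100 = 6.08%

6.08


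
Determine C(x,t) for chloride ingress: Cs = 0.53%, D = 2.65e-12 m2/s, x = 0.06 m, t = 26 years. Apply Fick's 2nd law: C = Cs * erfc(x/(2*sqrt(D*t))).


t_seconds = 26 * 365.25 * 24 * 3600 = 820497600.0 s
arg = 0.06 / (2 * sqrt(2.65e-12 * 820497600.0))
= 0.6434
erfc(0.6434) = 0.3629
C = 0.53 * 0.3629 = 0.1923%

0.1923


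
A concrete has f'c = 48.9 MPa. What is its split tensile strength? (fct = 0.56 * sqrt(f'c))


fct = 0.56 * sqrt(48.9)
= 0.56 * 6.993
= 3.916 MPa

3.916


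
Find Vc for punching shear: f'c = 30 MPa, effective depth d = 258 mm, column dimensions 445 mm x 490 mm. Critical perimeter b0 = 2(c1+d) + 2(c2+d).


b0 = 2*(445 + 258) + 2*(490 + 258) = 2902 mm
Vc = 0.33 * sqrt(30) * 2902 * 258 / 1000
= 1353.29 kN

1353.29


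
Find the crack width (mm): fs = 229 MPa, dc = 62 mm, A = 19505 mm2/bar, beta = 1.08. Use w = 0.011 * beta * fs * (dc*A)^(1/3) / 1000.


w = 0.011 * beta * fs * (dc * A)^(1/3) / 1000
= 0.011 * 1.08 * 229 * (62 * 19505)^(1/3) / 1000
= 0.29 mm

0.29


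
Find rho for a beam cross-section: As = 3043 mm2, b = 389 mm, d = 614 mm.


rho = As / (b * d)
= 3043 / (389 * 614)
= 0.0127

0.0127


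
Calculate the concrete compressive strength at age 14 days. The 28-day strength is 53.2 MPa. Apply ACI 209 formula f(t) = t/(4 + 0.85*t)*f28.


f(14) = 14 / (4 + 0.85 * 14) * 53.2
= 14 / 15.9 * 53.2
= 46.84 MPa

46.84


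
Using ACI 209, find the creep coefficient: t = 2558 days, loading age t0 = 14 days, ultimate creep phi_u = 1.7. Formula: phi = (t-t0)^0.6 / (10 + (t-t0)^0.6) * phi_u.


dt = 2558 - 14 = 2544
phi = 2544^0.6 / (10 + 2544^0.6) * 1.7
= 1.559

1.559


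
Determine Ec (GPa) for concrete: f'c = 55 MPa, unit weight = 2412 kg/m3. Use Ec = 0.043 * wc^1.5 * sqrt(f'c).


Ec = 0.043 * 2412^1.5 * sqrt(55) / 1000
= 37.78 GPa

37.78


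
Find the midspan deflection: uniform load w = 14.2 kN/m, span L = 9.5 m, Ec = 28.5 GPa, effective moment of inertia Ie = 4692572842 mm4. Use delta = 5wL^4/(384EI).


Convert: L = 9.5 m = 9500 mm, Ec = 28.5 GPa = 28500 MPa
delta = 5 * 14.2 * 9500^4 / (384 * 28500 * 4692572842)
= 11.26 mm

11.26


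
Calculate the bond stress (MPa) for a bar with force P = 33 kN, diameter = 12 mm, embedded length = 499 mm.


u = P / (pi * db * ld)
= 33 * 1000 / (pi * 12 * 499)
= 1.754 MPa

1.754


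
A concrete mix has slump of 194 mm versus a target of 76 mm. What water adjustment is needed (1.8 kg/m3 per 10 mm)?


Difference = 76 - 194 = -118 mm
Water adjustment = -118 * 1.8 / 10 = -21.2 kg/m3

-21.2


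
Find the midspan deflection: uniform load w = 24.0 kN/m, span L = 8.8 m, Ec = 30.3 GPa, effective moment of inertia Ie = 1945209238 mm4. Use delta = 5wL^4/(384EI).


Convert: L = 8.8 m = 8800 mm, Ec = 30.3 GPa = 30300 MPa
delta = 5 * 24.0 * 8800^4 / (384 * 30300 * 1945209238)
= 31.8 mm

31.8


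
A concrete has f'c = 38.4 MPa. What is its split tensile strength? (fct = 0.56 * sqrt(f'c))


fct = 0.56 * sqrt(38.4)
= 0.56 * 6.197
= 3.47 MPa

3.47


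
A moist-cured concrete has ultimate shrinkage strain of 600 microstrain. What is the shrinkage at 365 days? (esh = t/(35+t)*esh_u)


esh(365) = 365 / (35 + 365) * 600
= 365 / 400 * 600
= 547.5 microstrain

547.5


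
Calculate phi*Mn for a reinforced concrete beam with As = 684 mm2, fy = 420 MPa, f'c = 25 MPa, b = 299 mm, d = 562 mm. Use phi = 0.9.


a = As * fy / (0.85 * f'c * b)
= 684 * 420 / (0.85 * 25 * 299)
= 45.2142 mm
Mn = As * fy * (d - a/2) / 10^6
= 154.9568 kN-m
phi*Mn = 0.9 * 154.9568 = 139.46 kN-m

139.46


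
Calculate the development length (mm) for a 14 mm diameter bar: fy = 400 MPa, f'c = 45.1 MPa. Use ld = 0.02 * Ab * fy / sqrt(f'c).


Ab = pi * 14^2 / 4 = 153.938 mm2
ld = 0.02 * 153.938 * 400 / sqrt(45.1)
= 183.4 mm

183.4


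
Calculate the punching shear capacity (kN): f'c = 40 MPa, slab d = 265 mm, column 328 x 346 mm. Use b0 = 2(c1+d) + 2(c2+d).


b0 = 2*(328 + 265) + 2*(346 + 265) = 2408 mm
Vc = 0.33 * sqrt(40) * 2408 * 265 / 1000
= 1331.82 kN

1331.82


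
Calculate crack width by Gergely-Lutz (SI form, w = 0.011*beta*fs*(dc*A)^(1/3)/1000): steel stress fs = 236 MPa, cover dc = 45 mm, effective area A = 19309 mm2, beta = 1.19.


w = 0.011 * beta * fs * (dc * A)^(1/3) / 1000
= 0.011 * 1.19 * 236 * (45 * 19309)^(1/3) / 1000
= 0.295 mm

0.295


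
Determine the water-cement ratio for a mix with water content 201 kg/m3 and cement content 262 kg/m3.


w/c = water / cement
w/c = 201 / 262 = 0.767

0.767


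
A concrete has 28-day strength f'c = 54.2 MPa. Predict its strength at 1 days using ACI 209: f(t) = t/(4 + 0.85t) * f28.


f(1) = 1 / (4 + 0.85 * 1) * 54.2
= 1 / 4.85 * 54.2
= 11.18 MPa

11.18


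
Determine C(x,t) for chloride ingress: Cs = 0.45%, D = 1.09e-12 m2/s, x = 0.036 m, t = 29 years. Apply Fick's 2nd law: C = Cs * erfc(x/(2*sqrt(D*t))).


t_seconds = 29 * 365.25 * 24 * 3600 = 915170400.0 s
arg = 0.036 / (2 * sqrt(1.09e-12 * 915170400.0))
= 0.5699
erfc(0.5699) = 0.4203
C = 0.45 * 0.4203 = 0.1891%

0.1891


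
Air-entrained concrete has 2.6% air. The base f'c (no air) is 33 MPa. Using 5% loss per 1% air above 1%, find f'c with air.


Strength loss = (2.6 - 1) * 5 = 8.0%
f'c = 33 * (1 - 8.0/100)
= 30.36 MPa

30.36


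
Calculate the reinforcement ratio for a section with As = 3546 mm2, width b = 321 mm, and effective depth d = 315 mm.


rho = As / (b * d)
= 3546 / (321 * 315)
= 0.0351

0.0351


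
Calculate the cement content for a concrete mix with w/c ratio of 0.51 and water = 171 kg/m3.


Cement = water / (w/c)
= 171 / 0.51
= 335.3 kg/m3

335.3


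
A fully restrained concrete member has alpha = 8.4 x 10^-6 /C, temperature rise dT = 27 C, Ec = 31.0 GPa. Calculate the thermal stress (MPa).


sigma = alpha * dT * Ec
= 8.4e-6 * 27 * 31.0 * 1000
= 7.031 MPa

7.031


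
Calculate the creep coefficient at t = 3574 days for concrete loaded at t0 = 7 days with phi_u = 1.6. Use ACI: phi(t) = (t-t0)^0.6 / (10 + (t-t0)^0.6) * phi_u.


dt = 3574 - 7 = 3567
phi = 3567^0.6 / (10 + 3567^0.6) * 1.6
= 1.49

1.49


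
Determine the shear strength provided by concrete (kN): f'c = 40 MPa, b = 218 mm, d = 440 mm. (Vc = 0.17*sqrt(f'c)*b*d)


Vc = 0.17 * sqrt(40) * 218 * 440 / 1000
= 103.13 kN

103.13


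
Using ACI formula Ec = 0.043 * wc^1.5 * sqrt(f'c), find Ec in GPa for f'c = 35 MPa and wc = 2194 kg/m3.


Ec = 0.043 * 2194^1.5 * sqrt(35) / 1000
= 26.14 GPa

26.14


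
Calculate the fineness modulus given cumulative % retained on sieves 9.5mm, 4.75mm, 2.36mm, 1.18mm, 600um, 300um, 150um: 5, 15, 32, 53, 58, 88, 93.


FM = sum(cumulative % retained) / 100
= 344 / 100
= 3.44

3.44


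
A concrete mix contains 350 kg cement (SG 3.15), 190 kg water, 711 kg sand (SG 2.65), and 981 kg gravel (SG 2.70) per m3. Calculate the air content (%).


Vol cement = 350 / (3.15 * 1000) = 0.111111 m3
Vol water = 190 / 1000 = 0.19 m3
Vol sand = 711 / (2.65 * 1000) = 0.268302 m3
Vol gravel = 981 / (2.70 * 1000) = 0.363333 m3
Total solid + water volume = 0.932746 m3
Air = (1 - 0.932746) * 100 = 6.73%

6.73


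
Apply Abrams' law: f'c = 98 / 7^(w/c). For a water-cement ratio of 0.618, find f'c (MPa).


f'c = 98 / 7^0.618
= 98 / 3.329
= 29.44 MPa

29.44


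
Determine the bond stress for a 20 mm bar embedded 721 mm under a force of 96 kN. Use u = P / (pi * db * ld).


u = P / (pi * db * ld)
= 96 * 1000 / (pi * 20 * 721)
= 2.119 MPa

2.119


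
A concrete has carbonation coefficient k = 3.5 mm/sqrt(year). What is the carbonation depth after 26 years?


depth = k * sqrt(t)
= 3.5 * sqrt(26)
= 17.85 mm

17.85


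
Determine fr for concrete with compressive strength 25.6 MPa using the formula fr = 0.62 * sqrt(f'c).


fr = 0.62 * sqrt(25.6)
= 3.137 MPa

3.137


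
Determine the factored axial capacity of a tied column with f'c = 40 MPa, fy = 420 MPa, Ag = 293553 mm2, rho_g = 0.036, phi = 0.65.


Ast = rho * Ag = 0.036 * 293553 = 10567.908 mm2
phi*Pn = 0.65 * 0.80 * (0.85 * 40 * (293553 - 10567.908) + 420 * 10567.908) / 1000
= 7311.21 kN

7311.21


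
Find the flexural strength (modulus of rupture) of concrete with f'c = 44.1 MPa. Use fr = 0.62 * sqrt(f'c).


fr = 0.62 * sqrt(44.1)
= 4.117 MPa

4.117


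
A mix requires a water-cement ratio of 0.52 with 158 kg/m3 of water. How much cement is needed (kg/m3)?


Cement = water / (w/c)
= 158 / 0.52
= 303.8 kg/m3

303.8


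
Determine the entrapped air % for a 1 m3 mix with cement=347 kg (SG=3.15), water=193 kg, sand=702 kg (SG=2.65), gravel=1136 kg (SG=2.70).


Vol cement = 347 / (3.15 * 1000) = 0.110159 m3
Vol water = 193 / 1000 = 0.193 m3
Vol sand = 702 / (2.65 * 1000) = 0.264906 m3
Vol gravel = 1136 / (2.70 * 1000) = 0.420741 m3
Total solid + water volume = 0.988805 m3
Air = (1 - 0.988805) * 100 = 1.12%

1.12


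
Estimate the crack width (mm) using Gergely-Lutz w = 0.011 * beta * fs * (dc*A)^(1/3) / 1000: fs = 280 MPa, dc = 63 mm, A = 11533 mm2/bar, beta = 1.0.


w = 0.011 * beta * fs * (dc * A)^(1/3) / 1000
= 0.011 * 1.0 * 280 * (63 * 11533)^(1/3) / 1000
= 0.277 mm

0.277


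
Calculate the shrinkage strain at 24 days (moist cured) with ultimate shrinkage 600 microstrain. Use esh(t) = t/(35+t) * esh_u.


esh(24) = 24 / (35 + 24) * 600
= 24 / 59 * 600
= 244.1 microstrain

244.1


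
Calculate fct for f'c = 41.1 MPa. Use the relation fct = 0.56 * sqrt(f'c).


fct = 0.56 * sqrt(41.1)
= 0.56 * 6.411
= 3.59 MPa

3.59


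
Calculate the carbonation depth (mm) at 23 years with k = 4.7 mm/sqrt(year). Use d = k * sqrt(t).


depth = k * sqrt(t)
= 4.7 * sqrt(23)
= 22.54 mm

22.54


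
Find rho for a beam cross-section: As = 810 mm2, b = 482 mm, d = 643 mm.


rho = As / (b * d)
= 810 / (482 * 643)
= 0.0026

0.0026


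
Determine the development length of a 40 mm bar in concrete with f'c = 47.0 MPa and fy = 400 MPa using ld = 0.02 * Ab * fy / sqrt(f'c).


Ab = pi * 40^2 / 4 = 1256.637 mm2
ld = 0.02 * 1256.637 * 400 / sqrt(47.0)
= 1466.4 mm

1466.4


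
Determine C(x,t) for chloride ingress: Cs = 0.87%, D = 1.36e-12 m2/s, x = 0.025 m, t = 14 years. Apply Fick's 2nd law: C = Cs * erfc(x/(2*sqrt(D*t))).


t_seconds = 14 * 365.25 * 24 * 3600 = 441806400.0 s
arg = 0.025 / (2 * sqrt(1.36e-12 * 441806400.0))
= 0.5099
erfc(0.5099) = 0.4708
C = 0.87 * 0.4708 = 0.4096%

0.4096


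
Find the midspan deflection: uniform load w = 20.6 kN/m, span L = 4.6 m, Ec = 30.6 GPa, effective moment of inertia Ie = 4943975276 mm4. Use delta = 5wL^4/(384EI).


Convert: L = 4.6 m = 4600 mm, Ec = 30.6 GPa = 30600 MPa
delta = 5 * 20.6 * 4600^4 / (384 * 30600 * 4943975276)
= 0.79 mm

0.79


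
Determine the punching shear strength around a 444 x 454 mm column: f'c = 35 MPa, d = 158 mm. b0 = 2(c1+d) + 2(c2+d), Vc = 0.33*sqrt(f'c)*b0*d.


b0 = 2*(444 + 158) + 2*(454 + 158) = 2428 mm
Vc = 0.33 * sqrt(35) * 2428 * 158 / 1000
= 748.95 kN

748.95


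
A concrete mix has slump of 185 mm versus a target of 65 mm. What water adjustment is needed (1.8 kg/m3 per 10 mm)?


Difference = 65 - 185 = -120 mm
Water adjustment = -120 * 1.8 / 10 = -21.6 kg/m3

-21.6


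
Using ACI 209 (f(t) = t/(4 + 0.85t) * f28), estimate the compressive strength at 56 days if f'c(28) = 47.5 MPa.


f(56) = 56 / (4 + 0.85 * 56) * 47.5
= 56 / 51.6 * 47.5
= 51.55 MPa

51.55


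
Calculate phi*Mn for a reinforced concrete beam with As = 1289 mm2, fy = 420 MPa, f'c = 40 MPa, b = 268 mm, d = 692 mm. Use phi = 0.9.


a = As * fy / (0.85 * f'c * b)
= 1289 * 420 / (0.85 * 40 * 268)
= 59.414 mm
Mn = As * fy * (d - a/2) / 10^6
= 358.5522 kN-m
phi*Mn = 0.9 * 358.5522 = 322.7 kN-m

322.7


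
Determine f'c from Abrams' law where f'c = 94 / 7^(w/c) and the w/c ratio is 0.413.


f'c = 94 / 7^0.413
= 94 / 2.234
= 42.08 MPa

42.08


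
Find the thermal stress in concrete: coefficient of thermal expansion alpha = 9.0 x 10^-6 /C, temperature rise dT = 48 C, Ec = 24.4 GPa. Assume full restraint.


sigma = alpha * dT * Ec
= 9.0e-6 * 48 * 24.4 * 1000
= 10.541 MPa

10.541


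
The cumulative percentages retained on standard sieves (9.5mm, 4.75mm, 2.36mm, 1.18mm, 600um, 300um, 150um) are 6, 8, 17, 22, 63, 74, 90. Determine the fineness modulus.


FM = sum(cumulative % retained) / 100
= 280 / 100
= 2.8

2.8


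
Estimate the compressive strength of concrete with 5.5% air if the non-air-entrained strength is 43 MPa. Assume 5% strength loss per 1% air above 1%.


Strength loss = (5.5 - 1) * 5 = 22.5%
f'c = 43 * (1 - 22.5/100)
= 33.33 MPa

33.33


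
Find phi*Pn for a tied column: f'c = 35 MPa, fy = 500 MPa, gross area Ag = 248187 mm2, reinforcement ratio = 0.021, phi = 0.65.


Ast = rho * Ag = 0.021 * 248187 = 5211.927 mm2
phi*Pn = 0.65 * 0.80 * (0.85 * 35 * (248187 - 5211.927) + 500 * 5211.927) / 1000
= 5113.93 kN

5113.93


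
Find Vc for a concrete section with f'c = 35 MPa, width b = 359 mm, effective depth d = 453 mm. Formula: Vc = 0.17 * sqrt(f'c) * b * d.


Vc = 0.17 * sqrt(35) * 359 * 453 / 1000
= 163.56 kN

163.56


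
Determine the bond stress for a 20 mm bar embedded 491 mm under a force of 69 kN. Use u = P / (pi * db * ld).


u = P / (pi * db * ld)
= 69 * 1000 / (pi * 20 * 491)
= 2.237 MPa

2.237


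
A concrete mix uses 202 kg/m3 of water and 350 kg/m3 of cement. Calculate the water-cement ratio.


w/c = water / cement
w/c = 202 / 350 = 0.577

0.577


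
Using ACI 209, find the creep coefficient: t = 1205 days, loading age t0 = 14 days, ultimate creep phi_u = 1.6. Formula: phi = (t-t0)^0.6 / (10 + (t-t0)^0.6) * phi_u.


dt = 1205 - 14 = 1191
phi = 1191^0.6 / (10 + 1191^0.6) * 1.6
= 1.4

1.4


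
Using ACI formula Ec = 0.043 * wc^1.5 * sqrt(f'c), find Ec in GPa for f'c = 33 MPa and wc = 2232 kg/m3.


Ec = 0.043 * 2232^1.5 * sqrt(33) / 1000
= 26.05 GPa

26.05


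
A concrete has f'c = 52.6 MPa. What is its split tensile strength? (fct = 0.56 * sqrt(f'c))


fct = 0.56 * sqrt(52.6)
= 0.56 * 7.253
= 4.061 MPa

4.061


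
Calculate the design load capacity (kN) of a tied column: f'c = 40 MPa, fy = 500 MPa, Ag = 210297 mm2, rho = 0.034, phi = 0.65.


Ast = rho * Ag = 0.034 * 210297 = 7150.098 mm2
phi*Pn = 0.65 * 0.80 * (0.85 * 40 * (210297 - 7150.098) + 500 * 7150.098) / 1000
= 5450.66 kN

5450.66


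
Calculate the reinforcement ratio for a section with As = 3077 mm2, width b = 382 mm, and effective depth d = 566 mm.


rho = As / (b * d)
= 3077 / (382 * 566)
= 0.0142

0.0142


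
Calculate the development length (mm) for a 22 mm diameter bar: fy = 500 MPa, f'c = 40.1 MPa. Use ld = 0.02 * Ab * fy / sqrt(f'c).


Ab = pi * 22^2 / 4 = 380.133 mm2
ld = 0.02 * 380.133 * 500 / sqrt(40.1)
= 600.3 mm

600.3


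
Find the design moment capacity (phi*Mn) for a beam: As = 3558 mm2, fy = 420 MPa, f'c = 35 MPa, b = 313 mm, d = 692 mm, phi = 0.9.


a = As * fy / (0.85 * f'c * b)
= 3558 * 420 / (0.85 * 35 * 313)
= 160.4811 mm
Mn = As * fy * (d - a/2) / 10^6
= 914.1888 kN-m
phi*Mn = 0.9 * 914.1888 = 822.77 kN-m

822.77


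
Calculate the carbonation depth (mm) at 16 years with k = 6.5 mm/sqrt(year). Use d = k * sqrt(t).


depth = k * sqrt(t)
= 6.5 * sqrt(16)
= 26.0 mm

26.0


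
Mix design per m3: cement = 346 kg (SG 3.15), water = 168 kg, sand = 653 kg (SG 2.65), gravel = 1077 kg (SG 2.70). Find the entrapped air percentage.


Vol cement = 346 / (3.15 * 1000) = 0.109841 m3
Vol water = 168 / 1000 = 0.168 m3
Vol sand = 653 / (2.65 * 1000) = 0.246415 m3
Vol gravel = 1077 / (2.70 * 1000) = 0.398889 m3
Total solid + water volume = 0.923145 m3
Air = (1 - 0.923145) * 100 = 7.69%

7.69


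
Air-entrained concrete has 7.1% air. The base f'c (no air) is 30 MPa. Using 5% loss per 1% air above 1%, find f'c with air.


Strength loss = (7.1 - 1) * 5 = 30.5%
f'c = 30 * (1 - 30.5/100)
= 20.85 MPa

20.85


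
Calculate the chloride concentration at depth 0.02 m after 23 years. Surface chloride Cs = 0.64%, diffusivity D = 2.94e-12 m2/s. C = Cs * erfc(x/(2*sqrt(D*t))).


t_seconds = 23 * 365.25 * 24 * 3600 = 725824800.0 s
arg = 0.02 / (2 * sqrt(2.94e-12 * 725824800.0))
= 0.2165
erfc(0.2165) = 0.7595
C = 0.64 * 0.7595 = 0.4861%

0.4861


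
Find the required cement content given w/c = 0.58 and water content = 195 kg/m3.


Cement = water / (w/c)
= 195 / 0.58
= 336.2 kg/m3

336.2


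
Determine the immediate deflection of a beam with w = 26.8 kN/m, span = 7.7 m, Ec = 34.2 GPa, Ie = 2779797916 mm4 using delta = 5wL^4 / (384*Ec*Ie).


Convert: L = 7.7 m = 7700 mm, Ec = 34.2 GPa = 34200 MPa
delta = 5 * 26.8 * 7700^4 / (384 * 34200 * 2779797916)
= 12.9 mm

12.9


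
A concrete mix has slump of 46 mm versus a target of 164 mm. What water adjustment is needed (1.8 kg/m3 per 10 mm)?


Difference = 164 - 46 = 118 mm
Water adjustment = 118 * 1.8 / 10 = 21.2 kg/m3

21.2


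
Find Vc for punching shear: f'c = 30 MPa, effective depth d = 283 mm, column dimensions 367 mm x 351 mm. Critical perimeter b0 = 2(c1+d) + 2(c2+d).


b0 = 2*(367 + 283) + 2*(351 + 283) = 2568 mm
Vc = 0.33 * sqrt(30) * 2568 * 283 / 1000
= 1313.58 kN

1313.58


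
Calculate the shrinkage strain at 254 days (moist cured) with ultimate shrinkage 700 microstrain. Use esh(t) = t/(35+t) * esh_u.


esh(254) = 254 / (35 + 254) * 700
= 254 / 289 * 700
= 615.2 microstrain

615.2


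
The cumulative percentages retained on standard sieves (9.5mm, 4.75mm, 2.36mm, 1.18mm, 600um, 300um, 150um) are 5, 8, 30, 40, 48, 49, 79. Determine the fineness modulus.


FM = sum(cumulative % retained) / 100
= 259 / 100
= 2.59

2.59


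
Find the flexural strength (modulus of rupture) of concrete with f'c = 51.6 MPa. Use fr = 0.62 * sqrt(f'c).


fr = 0.62 * sqrt(51.6)
= 4.454 MPa

4.454


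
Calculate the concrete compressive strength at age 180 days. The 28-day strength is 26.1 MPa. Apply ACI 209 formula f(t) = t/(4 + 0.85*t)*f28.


f(180) = 180 / (4 + 0.85 * 180) * 26.1
= 180 / 157.0 * 26.1
= 29.92 MPa

29.92


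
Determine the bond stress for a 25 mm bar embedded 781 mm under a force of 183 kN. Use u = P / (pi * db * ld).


u = P / (pi * db * ld)
= 183 * 1000 / (pi * 25 * 781)
= 2.983 MPa

2.983


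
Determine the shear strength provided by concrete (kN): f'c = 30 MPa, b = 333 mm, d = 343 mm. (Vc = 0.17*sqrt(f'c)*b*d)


Vc = 0.17 * sqrt(30) * 333 * 343 / 1000
= 106.35 kN

106.35


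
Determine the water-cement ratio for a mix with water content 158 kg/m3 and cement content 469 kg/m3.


w/c = water / cement
w/c = 158 / 469 = 0.337

0.337


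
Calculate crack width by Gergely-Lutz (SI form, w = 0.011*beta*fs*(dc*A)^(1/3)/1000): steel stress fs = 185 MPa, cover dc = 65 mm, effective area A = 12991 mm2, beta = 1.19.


w = 0.011 * beta * fs * (dc * A)^(1/3) / 1000
= 0.011 * 1.19 * 185 * (65 * 12991)^(1/3) / 1000
= 0.229 mm

0.229


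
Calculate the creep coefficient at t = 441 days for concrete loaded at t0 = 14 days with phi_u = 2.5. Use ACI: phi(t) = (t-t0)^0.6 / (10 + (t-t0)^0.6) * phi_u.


dt = 441 - 14 = 427
phi = 427^0.6 / (10 + 427^0.6) * 2.5
= 1.978

1.978


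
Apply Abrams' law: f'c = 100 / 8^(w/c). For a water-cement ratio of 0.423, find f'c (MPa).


f'c = 100 / 8^0.423
= 100 / 2.41
= 41.49 MPa

41.49
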